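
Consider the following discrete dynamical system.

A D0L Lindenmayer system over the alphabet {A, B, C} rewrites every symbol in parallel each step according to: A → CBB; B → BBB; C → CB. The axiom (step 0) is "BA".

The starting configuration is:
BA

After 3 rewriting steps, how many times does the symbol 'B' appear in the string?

k=0  BA
k=1  BBBCBB
k=2  BBBBBBBBBCBBBBBBB
k=3  BBBBBBBBBBBBBBBBBBBBBBBBBBBCBBBBBBBBBBBBBBBBBBBBBB

49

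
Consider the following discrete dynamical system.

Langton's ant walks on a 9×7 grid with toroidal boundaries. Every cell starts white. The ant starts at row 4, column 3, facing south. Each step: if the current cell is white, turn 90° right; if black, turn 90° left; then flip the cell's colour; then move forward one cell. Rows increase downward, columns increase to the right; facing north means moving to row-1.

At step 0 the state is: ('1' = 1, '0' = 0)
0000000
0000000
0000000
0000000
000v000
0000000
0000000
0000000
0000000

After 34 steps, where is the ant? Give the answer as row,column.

1,4

[0] 0000000
0000000
0000000
0000000
000v000
0000000
0000000
0000000
0000000
[1] 0000000
0000000
0000000
0000000
00<1000
0000000
0000000
0000000
0000000
[2] 0000000
0000000
0000000
00^0000
0011000
0000000
0000000
0000000
0000000
[3] 0000000
0000000
0000000
001>000
0011000
0000000
0000000
0000000
0000000
[4] 0000000
0000000
0000000
0011000
001v000
0000000
0000000
0000000
0000000
[5] 0000000
0000000
0000000
0011000
0010>00
0000000
0000000
0000000
0000000
[6] 0000000
0000000
0000000
0011000
0010100
0000v00
0000000
0000000
0000000
[7] 0000000
0000000
0000000
0011000
0010100
000<100
0000000
0000000
0000000
[8] 0000000
0000000
0000000
0011000
001^100
0001100
0000000
0000000
0000000
[9] 0000000
0000000
0000000
0011000
0011>00
0001100
0000000
0000000
0000000
[10] 0000000
0000000
0000000
0011^00
0011000
0001100
0000000
0000000
0000000
[11] 0000000
0000000
0000000
00111>0
0011000
0001100
0000000
0000000
0000000
[12] 0000000
0000000
0000000
0011110
00110v0
0001100
0000000
0000000
0000000
[13] 0000000
0000000
0000000
0011110
0011<10
0001100
0000000
0000000
0000000
[14] 0000000
0000000
0000000
0011^10
0011110
0001100
0000000
0000000
0000000
[15] 0000000
0000000
0000000
001<010
0011110
0001100
0000000
0000000
0000000
[16] 0000000
0000000
0000000
0010010
001v110
0001100
0000000
0000000
0000000
[17] 0000000
0000000
0000000
0010010
0010>10
0001100
0000000
0000000
0000000
[18] 0000000
0000000
0000000
0010^10
0010010
0001100
0000000
0000000
0000000
[19] 0000000
0000000
0000000
00101>0
0010010
0001100
0000000
0000000
0000000
[20] 0000000
0000000
00000^0
0010100
0010010
0001100
0000000
0000000
0000000
[21] 0000000
0000000
000001>
0010100
0010010
0001100
0000000
0000000
0000000
[22] 0000000
0000000
0000011
001010v
0010010
0001100
0000000
0000000
0000000
[23] 0000000
0000000
0000011
00101<1
0010010
0001100
0000000
0000000
0000000
[24] 0000000
0000000
00000^1
0010111
0010010
0001100
0000000
0000000
0000000
[25] 0000000
0000000
0000<01
0010111
0010010
0001100
0000000
0000000
0000000
[26] 0000000
0000^00
0000101
0010111
0010010
0001100
0000000
0000000
0000000
[27] 0000000
00001>0
0000101
0010111
0010010
0001100
0000000
0000000
0000000
[28] 0000000
0000110
00001v1
0010111
0010010
0001100
0000000
0000000
0000000
[29] 0000000
0000110
0000<11
0010111
0010010
0001100
0000000
0000000
0000000
[30] 0000000
0000110
0000011
0010v11
0010010
0001100
0000000
0000000
0000000
[31] 0000000
0000110
0000011
00100>1
0010010
0001100
0000000
0000000
0000000
[32] 0000000
0000110
00000^1
0010001
0010010
0001100
0000000
0000000
0000000
[33] 0000000
0000110
0000<01
0010001
0010010
0001100
0000000
0000000
0000000
[34] 0000000
0000^10
0000101
0010001
0010010
0001100
0000000
0000000
0000000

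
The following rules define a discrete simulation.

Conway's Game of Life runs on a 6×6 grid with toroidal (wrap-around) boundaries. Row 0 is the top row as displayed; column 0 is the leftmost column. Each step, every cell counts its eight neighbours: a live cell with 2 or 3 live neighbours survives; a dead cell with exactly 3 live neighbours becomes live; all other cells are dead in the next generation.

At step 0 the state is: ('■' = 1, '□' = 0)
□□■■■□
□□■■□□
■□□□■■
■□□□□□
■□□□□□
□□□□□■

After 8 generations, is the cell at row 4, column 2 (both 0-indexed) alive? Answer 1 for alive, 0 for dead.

t=0: □□■■■□
□□■■□□
■□□□■■
■□□□□□
■□□□□□
□□□□□■
t=1: □□■□■□
□■■□□□
■■□■■■
■■□□□□
■□□□□■
□□□■■■
t=2: □■■□■■
□□□□□□
□□□■■■
□□■□□□
□■□□□□
■□□■□□
t=3: ■■■■■■
■□■□□□
□□□■■□
□□■■■□
□■■□□□
■□□■■■
t=4: □□□□□□
■□□□□□
□■□□■■
□■□□■□
■■□□□□
□□□□□□
t=5: □□□□□□
■□□□□■
□■□□■■
□■■□■□
■■□□□□
□□□□□□
t=6: □□□□□□
■□□□■■
□■■■■□
□□■■■□
■■■□□□
□□□□□□
t=7: □□□□□■
■■■□■■
■■□□□□
■□□□■■
□■■□□□
□■□□□□
t=8: □□■□■■
□□■□■□
□□■■□□
□□■□□■
□■■□□■
■■■□□□

1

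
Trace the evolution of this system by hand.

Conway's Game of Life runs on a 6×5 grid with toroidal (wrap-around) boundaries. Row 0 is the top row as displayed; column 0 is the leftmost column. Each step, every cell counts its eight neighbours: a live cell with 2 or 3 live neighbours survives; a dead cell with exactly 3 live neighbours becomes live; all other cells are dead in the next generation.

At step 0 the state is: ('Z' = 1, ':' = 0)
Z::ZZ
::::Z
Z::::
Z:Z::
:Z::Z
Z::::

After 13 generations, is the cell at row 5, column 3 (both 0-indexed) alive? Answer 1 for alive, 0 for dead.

0) Z::ZZ
::::Z
Z::::
Z:Z::
:Z::Z
Z::::
1) Z::Z:
:::Z:
ZZ::Z
Z:::Z
:Z::Z
:Z:Z:
2) :::Z:
:ZZZ:
:Z:Z:
:::Z:
:ZZZZ
:Z:Z:
3) :Z:ZZ
:Z:ZZ
:Z:ZZ
ZZ:::
ZZ::Z
ZZ:::
4) :Z:Z:
:Z:::
:Z:Z:
:::Z:
::Z:Z
:::Z:
5) :::::
ZZ:::
:::::
:::ZZ
::Z:Z
:::ZZ
6) Z:::Z
:::::
Z:::Z
:::ZZ
Z:Z::
:::ZZ
7) Z::ZZ
:::::
Z::ZZ
:Z:Z:
Z:Z::
:Z:Z:
8) Z:ZZZ
:::::
Z:ZZZ
:Z:Z:
Z::ZZ
:Z:Z:
9) ZZZZZ
:::::
ZZZZZ
:Z:::
ZZ:Z:
:Z:::
10) ZZZZZ
:::::
ZZZZZ
:::::
ZZ:::
:::::
11) ZZZZZ
:::::
ZZZZZ
:::Z:
:::::
:::Z:
12) ZZZZZ
:::::
ZZZZZ
ZZ:Z:
:::::
ZZ:Z:
13) :::Z:
:::::
:::Z:
:::Z:
:::::
:::Z:

1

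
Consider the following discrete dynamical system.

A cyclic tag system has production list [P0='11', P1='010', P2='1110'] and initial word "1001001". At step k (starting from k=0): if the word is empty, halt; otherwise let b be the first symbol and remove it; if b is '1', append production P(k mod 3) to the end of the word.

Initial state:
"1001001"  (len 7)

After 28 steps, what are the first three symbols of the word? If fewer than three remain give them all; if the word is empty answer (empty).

k=0  "1001001"  (len 7)
k=1  "00100111"  (len 8)
k=2  "0100111"  (len 7)
k=3  "100111"  (len 6)
k=4  "0011111"  (len 7)
k=5  "011111"  (len 6)
k=6  "11111"  (len 5)
k=7  "111111"  (len 6)
k=8  "11111010"  (len 8)
k=9  "11110101110"  (len 11)
k=10  "111010111011"  (len 12)
k=11  "11010111011010"  (len 14)
k=12  "10101110110101110"  (len 17)
k=13  "010111011010111011"  (len 18)
k=14  "10111011010111011"  (len 17)
k=15  "01110110101110111110"  (len 20)
k=16  "1110110101110111110"  (len 19)
k=17  "110110101110111110010"  (len 21)
k=18  "101101011101111100101110"  (len 24)
k=19  "0110101110111110010111011"  (len 25)
k=20  "110101110111110010111011"  (len 24)
k=21  "101011101111100101110111110"  (len 27)
k=22  "0101110111110010111011111011"  (len 28)
k=23  "101110111110010111011111011"  (len 27)
k=24  "011101111100101110111110111110"  (len 30)
k=25  "11101111100101110111110111110"  (len 29)
k=26  "1101111100101110111110111110010"  (len 31)
k=27  "1011111001011101111101111100101110"  (len 34)
k=28  "01111100101110111110111110010111011"  (len 35)

011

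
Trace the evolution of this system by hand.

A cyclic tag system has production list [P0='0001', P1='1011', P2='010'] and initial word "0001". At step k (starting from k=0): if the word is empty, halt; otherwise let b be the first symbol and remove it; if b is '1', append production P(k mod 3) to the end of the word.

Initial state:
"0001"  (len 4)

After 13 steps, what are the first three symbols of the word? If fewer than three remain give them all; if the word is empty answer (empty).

0) "0001"  (len 4)
1) "001"  (len 3)
2) "01"  (len 2)
3) "1"  (len 1)
4) "0001"  (len 4)
5) "001"  (len 3)
6) "01"  (len 2)
7) "1"  (len 1)
8) "1011"  (len 4)
9) "011010"  (len 6)
10) "11010"  (len 5)
11) "10101011"  (len 8)
12) "0101011010"  (len 10)
13) "101011010"  (len 9)

101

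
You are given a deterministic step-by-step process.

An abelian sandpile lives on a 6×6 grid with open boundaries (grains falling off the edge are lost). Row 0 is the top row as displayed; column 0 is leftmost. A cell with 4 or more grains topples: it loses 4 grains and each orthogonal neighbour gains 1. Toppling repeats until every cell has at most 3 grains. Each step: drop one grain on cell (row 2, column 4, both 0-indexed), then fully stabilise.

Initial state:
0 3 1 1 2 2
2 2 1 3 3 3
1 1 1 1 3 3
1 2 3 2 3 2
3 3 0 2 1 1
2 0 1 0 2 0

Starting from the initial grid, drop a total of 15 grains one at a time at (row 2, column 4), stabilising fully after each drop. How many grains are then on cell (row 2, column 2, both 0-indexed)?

k=0  0 3 1 1 2 2
2 2 1 3 3 3
1 1 1 1 3 3
1 2 3 2 3 2
3 3 0 2 1 1
2 0 1 0 2 0
k=1  0 3 1 2 3 3
2 2 2 0 2 1
1 1 1 3 3 2
1 2 3 3 1 0
3 3 0 2 2 2
2 0 1 0 2 0
k=2  0 3 1 2 3 3
2 2 2 1 3 1
1 1 3 1 1 3
1 3 0 1 3 0
3 3 1 3 2 2
2 0 1 0 2 0
k=3  0 3 1 2 3 3
2 2 2 1 3 1
1 1 3 1 2 3
1 3 0 1 3 0
3 3 1 3 2 2
2 0 1 0 2 0
k=4  0 3 1 2 3 3
2 2 2 1 3 1
1 1 3 1 3 3
1 3 0 1 3 0
3 3 1 3 2 2
2 0 1 0 2 0
k=5  0 3 1 3 1 1
2 2 2 2 2 0
1 1 3 2 3 1
1 3 0 2 0 2
3 3 1 3 3 2
2 0 1 0 2 0
k=6  0 3 1 3 1 1
2 2 2 2 3 0
1 1 3 3 0 2
1 3 0 2 1 2
3 3 1 3 3 2
2 0 1 0 2 0
k=7  0 3 1 3 1 1
2 2 2 2 3 0
1 1 3 3 1 2
1 3 0 2 1 2
3 3 1 3 3 2
2 0 1 0 2 0
k=8  0 3 1 3 1 1
2 2 2 2 3 0
1 1 3 3 2 2
1 3 0 2 1 2
3 3 1 3 3 2
2 0 1 0 2 0
k=9  0 3 1 3 1 1
2 2 2 2 3 0
1 1 3 3 3 2
1 3 0 2 1 2
3 3 1 3 3 2
2 0 1 0 2 0
k=10  0 3 3 0 3 1
2 3 0 2 1 1
1 2 1 2 2 3
1 3 1 3 2 2
3 3 1 3 3 2
2 0 1 0 2 0
k=11  0 3 3 0 3 1
2 3 0 2 1 1
1 2 1 2 3 3
1 3 1 3 2 2
3 3 1 3 3 2
2 0 1 0 2 0
k=12  0 3 3 0 3 1
2 3 0 2 2 2
1 2 1 3 1 0
1 3 1 3 3 3
3 3 1 3 3 2
2 0 1 0 2 0
k=13  0 3 3 0 3 1
2 3 0 2 2 2
1 2 1 3 2 0
1 3 1 3 3 3
3 3 1 3 3 2
2 0 1 0 2 0
k=14  0 3 3 0 3 1
2 3 0 2 2 2
1 2 1 3 3 0
1 3 1 3 3 3
3 3 1 3 3 2
2 0 1 0 2 0
k=15  0 3 3 0 3 1
2 3 0 3 3 2
1 2 2 1 2 2
1 3 2 2 3 1
3 3 2 1 2 0
2 0 1 1 3 1

2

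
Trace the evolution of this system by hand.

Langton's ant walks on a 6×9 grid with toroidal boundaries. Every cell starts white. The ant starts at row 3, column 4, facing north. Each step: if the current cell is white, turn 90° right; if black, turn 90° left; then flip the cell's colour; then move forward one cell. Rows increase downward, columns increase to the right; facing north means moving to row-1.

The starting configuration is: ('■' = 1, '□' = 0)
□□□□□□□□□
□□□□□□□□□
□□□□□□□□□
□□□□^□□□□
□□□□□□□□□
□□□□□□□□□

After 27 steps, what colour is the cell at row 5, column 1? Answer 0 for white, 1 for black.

1

step 0: □□□□□□□□□
□□□□□□□□□
□□□□□□□□□
□□□□^□□□□
□□□□□□□□□
□□□□□□□□□
step 1: □□□□□□□□□
□□□□□□□□□
□□□□□□□□□
□□□□■>□□□
□□□□□□□□□
□□□□□□□□□
step 2: □□□□□□□□□
□□□□□□□□□
□□□□□□□□□
□□□□■■□□□
□□□□□v□□□
□□□□□□□□□
step 3: □□□□□□□□□
□□□□□□□□□
□□□□□□□□□
□□□□■■□□□
□□□□<■□□□
□□□□□□□□□
step 4: □□□□□□□□□
□□□□□□□□□
□□□□□□□□□
□□□□^■□□□
□□□□■■□□□
□□□□□□□□□
step 5: □□□□□□□□□
□□□□□□□□□
□□□□□□□□□
□□□<□■□□□
□□□□■■□□□
□□□□□□□□□
step 6: □□□□□□□□□
□□□□□□□□□
□□□^□□□□□
□□□■□■□□□
□□□□■■□□□
□□□□□□□□□
step 7: □□□□□□□□□
□□□□□□□□□
□□□■>□□□□
□□□■□■□□□
□□□□■■□□□
□□□□□□□□□
step 8: □□□□□□□□□
□□□□□□□□□
□□□■■□□□□
□□□■v■□□□
□□□□■■□□□
□□□□□□□□□
step 9: □□□□□□□□□
□□□□□□□□□
□□□■■□□□□
□□□<■■□□□
□□□□■■□□□
□□□□□□□□□
step 10: □□□□□□□□□
□□□□□□□□□
□□□■■□□□□
□□□□■■□□□
□□□v■■□□□
□□□□□□□□□
step 11: □□□□□□□□□
□□□□□□□□□
□□□■■□□□□
□□□□■■□□□
□□<■■■□□□
□□□□□□□□□
step 12: □□□□□□□□□
□□□□□□□□□
□□□■■□□□□
□□^□■■□□□
□□■■■■□□□
□□□□□□□□□
step 13: □□□□□□□□□
□□□□□□□□□
□□□■■□□□□
□□■>■■□□□
□□■■■■□□□
□□□□□□□□□
step 14: □□□□□□□□□
□□□□□□□□□
□□□■■□□□□
□□■■■■□□□
□□■v■■□□□
□□□□□□□□□
step 15: □□□□□□□□□
□□□□□□□□□
□□□■■□□□□
□□■■■■□□□
□□■□>■□□□
□□□□□□□□□
step 16: □□□□□□□□□
□□□□□□□□□
□□□■■□□□□
□□■■^■□□□
□□■□□■□□□
□□□□□□□□□
step 17: □□□□□□□□□
□□□□□□□□□
□□□■■□□□□
□□■<□■□□□
□□■□□■□□□
□□□□□□□□□
step 18: □□□□□□□□□
□□□□□□□□□
□□□■■□□□□
□□■□□■□□□
□□■v□■□□□
□□□□□□□□□
step 19: □□□□□□□□□
□□□□□□□□□
□□□■■□□□□
□□■□□■□□□
□□<■□■□□□
□□□□□□□□□
step 20: □□□□□□□□□
□□□□□□□□□
□□□■■□□□□
□□■□□■□□□
□□□■□■□□□
□□v□□□□□□
step 21: □□□□□□□□□
□□□□□□□□□
□□□■■□□□□
□□■□□■□□□
□□□■□■□□□
□<■□□□□□□
step 22: □□□□□□□□□
□□□□□□□□□
□□□■■□□□□
□□■□□■□□□
□^□■□■□□□
□■■□□□□□□
step 23: □□□□□□□□□
□□□□□□□□□
□□□■■□□□□
□□■□□■□□□
□■>■□■□□□
□■■□□□□□□
step 24: □□□□□□□□□
□□□□□□□□□
□□□■■□□□□
□□■□□■□□□
□■■■□■□□□
□■v□□□□□□
step 25: □□□□□□□□□
□□□□□□□□□
□□□■■□□□□
□□■□□■□□□
□■■■□■□□□
□■□>□□□□□
step 26: □□□v□□□□□
□□□□□□□□□
□□□■■□□□□
□□■□□■□□□
□■■■□■□□□
□■□■□□□□□
step 27: □□<■□□□□□
□□□□□□□□□
□□□■■□□□□
□□■□□■□□□
□■■■□■□□□
□■□■□□□□□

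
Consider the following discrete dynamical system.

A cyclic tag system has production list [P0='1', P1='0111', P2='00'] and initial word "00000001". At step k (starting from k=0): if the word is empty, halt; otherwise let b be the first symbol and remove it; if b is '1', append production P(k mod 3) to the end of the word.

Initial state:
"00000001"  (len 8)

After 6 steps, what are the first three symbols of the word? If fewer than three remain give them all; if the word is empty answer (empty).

[0] "00000001"  (len 8)
[1] "0000001"  (len 7)
[2] "000001"  (len 6)
[3] "00001"  (len 5)
[4] "0001"  (len 4)
[5] "001"  (len 3)
[6] "01"  (len 2)

01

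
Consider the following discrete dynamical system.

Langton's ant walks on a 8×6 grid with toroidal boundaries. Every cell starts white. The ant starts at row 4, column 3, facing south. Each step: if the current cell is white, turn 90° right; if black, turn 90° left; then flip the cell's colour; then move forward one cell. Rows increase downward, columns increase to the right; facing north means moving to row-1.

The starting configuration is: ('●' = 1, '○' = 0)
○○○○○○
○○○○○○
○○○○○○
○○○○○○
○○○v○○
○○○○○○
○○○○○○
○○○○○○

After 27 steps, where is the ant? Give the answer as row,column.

1,5

step 0: ○○○○○○
○○○○○○
○○○○○○
○○○○○○
○○○v○○
○○○○○○
○○○○○○
○○○○○○
step 1: ○○○○○○
○○○○○○
○○○○○○
○○○○○○
○○<●○○
○○○○○○
○○○○○○
○○○○○○
step 2: ○○○○○○
○○○○○○
○○○○○○
○○^○○○
○○●●○○
○○○○○○
○○○○○○
○○○○○○
step 3: ○○○○○○
○○○○○○
○○○○○○
○○●>○○
○○●●○○
○○○○○○
○○○○○○
○○○○○○
step 4: ○○○○○○
○○○○○○
○○○○○○
○○●●○○
○○●v○○
○○○○○○
○○○○○○
○○○○○○
step 5: ○○○○○○
○○○○○○
○○○○○○
○○●●○○
○○●○>○
○○○○○○
○○○○○○
○○○○○○
step 6: ○○○○○○
○○○○○○
○○○○○○
○○●●○○
○○●○●○
○○○○v○
○○○○○○
○○○○○○
step 7: ○○○○○○
○○○○○○
○○○○○○
○○●●○○
○○●○●○
○○○<●○
○○○○○○
○○○○○○
step 8: ○○○○○○
○○○○○○
○○○○○○
○○●●○○
○○●^●○
○○○●●○
○○○○○○
○○○○○○
step 9: ○○○○○○
○○○○○○
○○○○○○
○○●●○○
○○●●>○
○○○●●○
○○○○○○
○○○○○○
step 10: ○○○○○○
○○○○○○
○○○○○○
○○●●^○
○○●●○○
○○○●●○
○○○○○○
○○○○○○
step 11: ○○○○○○
○○○○○○
○○○○○○
○○●●●>
○○●●○○
○○○●●○
○○○○○○
○○○○○○
step 12: ○○○○○○
○○○○○○
○○○○○○
○○●●●●
○○●●○v
○○○●●○
○○○○○○
○○○○○○
step 13: ○○○○○○
○○○○○○
○○○○○○
○○●●●●
○○●●<●
○○○●●○
○○○○○○
○○○○○○
step 14: ○○○○○○
○○○○○○
○○○○○○
○○●●^●
○○●●●●
○○○●●○
○○○○○○
○○○○○○
step 15: ○○○○○○
○○○○○○
○○○○○○
○○●<○●
○○●●●●
○○○●●○
○○○○○○
○○○○○○
step 16: ○○○○○○
○○○○○○
○○○○○○
○○●○○●
○○●v●●
○○○●●○
○○○○○○
○○○○○○
step 17: ○○○○○○
○○○○○○
○○○○○○
○○●○○●
○○●○>●
○○○●●○
○○○○○○
○○○○○○
step 18: ○○○○○○
○○○○○○
○○○○○○
○○●○^●
○○●○○●
○○○●●○
○○○○○○
○○○○○○
step 19: ○○○○○○
○○○○○○
○○○○○○
○○●○●>
○○●○○●
○○○●●○
○○○○○○
○○○○○○
step 20: ○○○○○○
○○○○○○
○○○○○^
○○●○●○
○○●○○●
○○○●●○
○○○○○○
○○○○○○
step 21: ○○○○○○
○○○○○○
>○○○○●
○○●○●○
○○●○○●
○○○●●○
○○○○○○
○○○○○○
step 22: ○○○○○○
○○○○○○
●○○○○●
v○●○●○
○○●○○●
○○○●●○
○○○○○○
○○○○○○
step 23: ○○○○○○
○○○○○○
●○○○○●
●○●○●<
○○●○○●
○○○●●○
○○○○○○
○○○○○○
step 24: ○○○○○○
○○○○○○
●○○○○^
●○●○●●
○○●○○●
○○○●●○
○○○○○○
○○○○○○
step 25: ○○○○○○
○○○○○○
●○○○<○
●○●○●●
○○●○○●
○○○●●○
○○○○○○
○○○○○○
step 26: ○○○○○○
○○○○^○
●○○○●○
●○●○●●
○○●○○●
○○○●●○
○○○○○○
○○○○○○
step 27: ○○○○○○
○○○○●>
●○○○●○
●○●○●●
○○●○○●
○○○●●○
○○○○○○
○○○○○○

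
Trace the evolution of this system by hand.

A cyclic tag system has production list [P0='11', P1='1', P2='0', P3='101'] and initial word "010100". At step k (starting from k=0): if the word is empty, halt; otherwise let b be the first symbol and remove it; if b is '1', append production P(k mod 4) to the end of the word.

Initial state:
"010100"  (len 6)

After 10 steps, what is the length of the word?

5

t=0: "010100"  (len 6)
t=1: "10100"  (len 5)
t=2: "01001"  (len 5)
t=3: "1001"  (len 4)
t=4: "001101"  (len 6)
t=5: "01101"  (len 5)
t=6: "1101"  (len 4)
t=7: "1010"  (len 4)
t=8: "010101"  (len 6)
t=9: "10101"  (len 5)
t=10: "01011"  (len 5)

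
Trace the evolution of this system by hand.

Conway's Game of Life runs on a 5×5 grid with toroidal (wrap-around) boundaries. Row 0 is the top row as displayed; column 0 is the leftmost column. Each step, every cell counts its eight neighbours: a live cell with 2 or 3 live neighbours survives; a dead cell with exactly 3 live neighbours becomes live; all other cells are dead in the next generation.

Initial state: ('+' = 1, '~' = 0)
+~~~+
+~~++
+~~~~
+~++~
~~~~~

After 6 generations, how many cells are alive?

t=0: +~~~+
+~~++
+~~~~
+~++~
~~~~~
t=1: +~~+~
~+~+~
+~+~~
~+~~+
++~+~
t=2: +~~+~
++~+~
+~+++
~~~++
~+~+~
t=3: +~~+~
~~~~~
~~~~~
~+~~~
+~~+~
t=4: ~~~~~
~~~~~
~~~~~
~~~~~
+++~~
t=5: ~+~~~
~~~~~
~~~~~
~+~~~
~+~~~
t=6: ~~~~~
~~~~~
~~~~~
~~~~~
+++~~

3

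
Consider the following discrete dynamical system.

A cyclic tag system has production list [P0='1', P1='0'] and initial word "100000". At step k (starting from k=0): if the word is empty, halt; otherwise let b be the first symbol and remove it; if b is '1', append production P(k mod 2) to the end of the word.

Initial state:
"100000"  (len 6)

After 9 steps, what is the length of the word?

step 0: "100000"  (len 6)
step 1: "000001"  (len 6)
step 2: "00001"  (len 5)
step 3: "0001"  (len 4)
step 4: "001"  (len 3)
step 5: "01"  (len 2)
step 6: "1"  (len 1)
step 7: "1"  (len 1)
step 8: "0"  (len 1)
step 9: (halted — word empty)

0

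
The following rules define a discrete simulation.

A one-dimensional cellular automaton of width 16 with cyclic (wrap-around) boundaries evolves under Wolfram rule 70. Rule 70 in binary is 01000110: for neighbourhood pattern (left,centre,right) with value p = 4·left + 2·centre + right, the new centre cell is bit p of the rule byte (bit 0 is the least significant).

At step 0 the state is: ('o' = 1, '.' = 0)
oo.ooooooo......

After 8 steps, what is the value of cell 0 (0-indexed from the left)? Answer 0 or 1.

0

k=0  oo.ooooooo......
k=1  .o.......o.....o
k=2  .o......oo....oo
k=3  .o.....o.o...o.o
k=4  .o....oo.o..oo.o
k=5  .o...o.o.o.o.o.o
k=6  .o..oo.o.o.o.o.o
k=7  .o.o.o.o.o.o.o.o
k=8  .o.o.o.o.o.o.o.o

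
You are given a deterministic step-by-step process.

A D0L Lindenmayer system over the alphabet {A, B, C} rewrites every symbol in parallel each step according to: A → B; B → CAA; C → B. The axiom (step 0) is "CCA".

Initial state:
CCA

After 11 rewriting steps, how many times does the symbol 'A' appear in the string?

0

gen 0: CCA
gen 1: BBB
gen 2: CAACAACAA
gen 3: BBBBBBBBB
gen 4: CAACAACAACAACAACAACAACAACAA
gen 5: BBBBBBBBBBBBBBBBBBBBBBBBBBB
gen 6: CAACAACAACAACAACAACAACAACAACAACAACAACAACAACAACAACAACAACAACAACAACAACAACAACAACAACAA
gen 7: BBBBBBBBBBBBBBBBBBBBBBBBBBBBBBBBBBBBBBBBBBBBBBBBBBBBBBBBBBBBBBBBBBBBBBBBBBBBBBBBB
gen 8: CAACAACAACAACAACAACAACAACAACAACAACAACAACAACAACAACAACAACAAC…ACAACAACAACAACAACAACAACAACAACAACAACAACAACAACAACAACAACAACAA  (len 243)
gen 9: BBBBBBBBBBBBBBBBBBBBBBBBBBBBBBBBBBBBBBBBBBBBBBBBBBBBBBBBBB…BBBBBBBBBBBBBBBBBBBBBBBBBBBBBBBBBBBBBBBBBBBBBBBBBBBBBBBBBB  (len 243)
gen 10: CAACAACAACAACAACAACAACAACAACAACAACAACAACAACAACAACAACAACAAC…ACAACAACAACAACAACAACAACAACAACAACAACAACAACAACAACAACAACAACAA  (len 729)
gen 11: BBBBBBBBBBBBBBBBBBBBBBBBBBBBBBBBBBBBBBBBBBBBBBBBBBBBBBBBBB…BBBBBBBBBBBBBBBBBBBBBBBBBBBBBBBBBBBBBBBBBBBBBBBBBBBBBBBBBB  (len 729)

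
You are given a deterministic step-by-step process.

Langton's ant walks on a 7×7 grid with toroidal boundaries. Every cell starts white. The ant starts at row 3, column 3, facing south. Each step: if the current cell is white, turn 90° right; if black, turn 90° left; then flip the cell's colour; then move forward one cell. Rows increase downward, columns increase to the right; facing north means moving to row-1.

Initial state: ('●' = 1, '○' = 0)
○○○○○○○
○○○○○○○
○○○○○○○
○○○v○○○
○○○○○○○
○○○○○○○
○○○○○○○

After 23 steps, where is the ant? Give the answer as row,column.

2,5

[0] ○○○○○○○
○○○○○○○
○○○○○○○
○○○v○○○
○○○○○○○
○○○○○○○
○○○○○○○
[1] ○○○○○○○
○○○○○○○
○○○○○○○
○○<●○○○
○○○○○○○
○○○○○○○
○○○○○○○
[2] ○○○○○○○
○○○○○○○
○○^○○○○
○○●●○○○
○○○○○○○
○○○○○○○
○○○○○○○
[3] ○○○○○○○
○○○○○○○
○○●>○○○
○○●●○○○
○○○○○○○
○○○○○○○
○○○○○○○
[4] ○○○○○○○
○○○○○○○
○○●●○○○
○○●v○○○
○○○○○○○
○○○○○○○
○○○○○○○
[5] ○○○○○○○
○○○○○○○
○○●●○○○
○○●○>○○
○○○○○○○
○○○○○○○
○○○○○○○
[6] ○○○○○○○
○○○○○○○
○○●●○○○
○○●○●○○
○○○○v○○
○○○○○○○
○○○○○○○
[7] ○○○○○○○
○○○○○○○
○○●●○○○
○○●○●○○
○○○<●○○
○○○○○○○
○○○○○○○
[8] ○○○○○○○
○○○○○○○
○○●●○○○
○○●^●○○
○○○●●○○
○○○○○○○
○○○○○○○
[9] ○○○○○○○
○○○○○○○
○○●●○○○
○○●●>○○
○○○●●○○
○○○○○○○
○○○○○○○
[10] ○○○○○○○
○○○○○○○
○○●●^○○
○○●●○○○
○○○●●○○
○○○○○○○
○○○○○○○
[11] ○○○○○○○
○○○○○○○
○○●●●>○
○○●●○○○
○○○●●○○
○○○○○○○
○○○○○○○
[12] ○○○○○○○
○○○○○○○
○○●●●●○
○○●●○v○
○○○●●○○
○○○○○○○
○○○○○○○
[13] ○○○○○○○
○○○○○○○
○○●●●●○
○○●●<●○
○○○●●○○
○○○○○○○
○○○○○○○
[14] ○○○○○○○
○○○○○○○
○○●●^●○
○○●●●●○
○○○●●○○
○○○○○○○
○○○○○○○
[15] ○○○○○○○
○○○○○○○
○○●<○●○
○○●●●●○
○○○●●○○
○○○○○○○
○○○○○○○
[16] ○○○○○○○
○○○○○○○
○○●○○●○
○○●v●●○
○○○●●○○
○○○○○○○
○○○○○○○
[17] ○○○○○○○
○○○○○○○
○○●○○●○
○○●○>●○
○○○●●○○
○○○○○○○
○○○○○○○
[18] ○○○○○○○
○○○○○○○
○○●○^●○
○○●○○●○
○○○●●○○
○○○○○○○
○○○○○○○
[19] ○○○○○○○
○○○○○○○
○○●○●>○
○○●○○●○
○○○●●○○
○○○○○○○
○○○○○○○
[20] ○○○○○○○
○○○○○^○
○○●○●○○
○○●○○●○
○○○●●○○
○○○○○○○
○○○○○○○
[21] ○○○○○○○
○○○○○●>
○○●○●○○
○○●○○●○
○○○●●○○
○○○○○○○
○○○○○○○
[22] ○○○○○○○
○○○○○●●
○○●○●○v
○○●○○●○
○○○●●○○
○○○○○○○
○○○○○○○
[23] ○○○○○○○
○○○○○●●
○○●○●<●
○○●○○●○
○○○●●○○
○○○○○○○
○○○○○○○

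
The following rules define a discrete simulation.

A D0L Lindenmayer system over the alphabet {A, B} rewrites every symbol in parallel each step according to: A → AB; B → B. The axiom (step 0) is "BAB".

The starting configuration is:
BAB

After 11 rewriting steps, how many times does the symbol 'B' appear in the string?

step 0: BAB
step 1: BABB
step 2: BABBB
step 3: BABBBB
step 4: BABBBBB
step 5: BABBBBBB
step 6: BABBBBBBB
step 7: BABBBBBBBB
step 8: BABBBBBBBBB
step 9: BABBBBBBBBBB
step 10: BABBBBBBBBBBB
step 11: BABBBBBBBBBBBB

13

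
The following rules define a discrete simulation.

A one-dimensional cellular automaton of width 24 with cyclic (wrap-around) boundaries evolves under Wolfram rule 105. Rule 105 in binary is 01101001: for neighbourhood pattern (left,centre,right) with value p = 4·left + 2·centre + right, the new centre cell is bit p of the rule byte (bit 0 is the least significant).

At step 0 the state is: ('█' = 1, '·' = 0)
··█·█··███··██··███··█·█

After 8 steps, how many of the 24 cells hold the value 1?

0) ··█·█··███··██··███··█·█
1) ···█···█·█··██··█·█···█·
2) ██···█··█···██···█··█···
3) ██·█······█·██·█······█·
4) ███··████··████··████··█
5) ··█··█··█··█··█··█··█··█
6) ························
7) ████████████████████████
8) ························

0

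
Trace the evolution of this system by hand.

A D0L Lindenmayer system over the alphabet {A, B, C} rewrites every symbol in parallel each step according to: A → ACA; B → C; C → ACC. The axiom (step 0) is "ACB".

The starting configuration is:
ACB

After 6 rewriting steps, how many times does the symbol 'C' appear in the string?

step 0: ACB
step 1: ACAACCC
step 2: ACAACCACAACAACCACCACC
step 3: ACAACCACAACAACCACCACAACCACAACAACCACAACAACCACCACAACCACCACAACCACC
step 4: ACAACCACAACAACCACCACAACCACAACAACCACAACAACCACCACAACCACCACAA…CACCACAACCACAACAACCACCACAACCACCACAACCACAACAACCACCACAACCACC  (len 189)
step 5: ACAACCACAACAACCACCACAACCACAACAACCACAACAACCACCACAACCACCACAA…CACAACAACCACAACAACCACCACAACCACCACAACCACAACAACCACCACAACCACC  (len 567)
step 6: ACAACCACAACAACCACCACAACCACAACAACCACAACAACCACCACAACCACCACAA…CACAACAACCACAACAACCACCACAACCACCACAACCACAACAACCACCACAACCACC  (len 1701)

851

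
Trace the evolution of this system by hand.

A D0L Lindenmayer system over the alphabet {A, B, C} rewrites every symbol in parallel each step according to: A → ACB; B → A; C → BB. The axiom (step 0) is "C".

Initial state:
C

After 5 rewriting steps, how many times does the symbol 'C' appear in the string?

4

[0] C
[1] BB
[2] AA
[3] ACBACB
[4] ACBBBAACBBBA
[5] ACBBBAAAACBACBBBAAAACB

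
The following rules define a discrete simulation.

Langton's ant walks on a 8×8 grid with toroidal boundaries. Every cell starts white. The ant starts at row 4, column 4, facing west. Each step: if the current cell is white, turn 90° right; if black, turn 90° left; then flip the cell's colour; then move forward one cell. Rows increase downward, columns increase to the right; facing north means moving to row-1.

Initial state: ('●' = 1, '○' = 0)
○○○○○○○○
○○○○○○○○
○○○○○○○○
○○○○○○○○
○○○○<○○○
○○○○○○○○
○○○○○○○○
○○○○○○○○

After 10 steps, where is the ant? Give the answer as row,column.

0) ○○○○○○○○
○○○○○○○○
○○○○○○○○
○○○○○○○○
○○○○<○○○
○○○○○○○○
○○○○○○○○
○○○○○○○○
1) ○○○○○○○○
○○○○○○○○
○○○○○○○○
○○○○^○○○
○○○○●○○○
○○○○○○○○
○○○○○○○○
○○○○○○○○
2) ○○○○○○○○
○○○○○○○○
○○○○○○○○
○○○○●>○○
○○○○●○○○
○○○○○○○○
○○○○○○○○
○○○○○○○○
3) ○○○○○○○○
○○○○○○○○
○○○○○○○○
○○○○●●○○
○○○○●v○○
○○○○○○○○
○○○○○○○○
○○○○○○○○
4) ○○○○○○○○
○○○○○○○○
○○○○○○○○
○○○○●●○○
○○○○<●○○
○○○○○○○○
○○○○○○○○
○○○○○○○○
5) ○○○○○○○○
○○○○○○○○
○○○○○○○○
○○○○●●○○
○○○○○●○○
○○○○v○○○
○○○○○○○○
○○○○○○○○
6) ○○○○○○○○
○○○○○○○○
○○○○○○○○
○○○○●●○○
○○○○○●○○
○○○<●○○○
○○○○○○○○
○○○○○○○○
7) ○○○○○○○○
○○○○○○○○
○○○○○○○○
○○○○●●○○
○○○^○●○○
○○○●●○○○
○○○○○○○○
○○○○○○○○
8) ○○○○○○○○
○○○○○○○○
○○○○○○○○
○○○○●●○○
○○○●>●○○
○○○●●○○○
○○○○○○○○
○○○○○○○○
9) ○○○○○○○○
○○○○○○○○
○○○○○○○○
○○○○●●○○
○○○●●●○○
○○○●v○○○
○○○○○○○○
○○○○○○○○
10) ○○○○○○○○
○○○○○○○○
○○○○○○○○
○○○○●●○○
○○○●●●○○
○○○●○>○○
○○○○○○○○
○○○○○○○○

5,5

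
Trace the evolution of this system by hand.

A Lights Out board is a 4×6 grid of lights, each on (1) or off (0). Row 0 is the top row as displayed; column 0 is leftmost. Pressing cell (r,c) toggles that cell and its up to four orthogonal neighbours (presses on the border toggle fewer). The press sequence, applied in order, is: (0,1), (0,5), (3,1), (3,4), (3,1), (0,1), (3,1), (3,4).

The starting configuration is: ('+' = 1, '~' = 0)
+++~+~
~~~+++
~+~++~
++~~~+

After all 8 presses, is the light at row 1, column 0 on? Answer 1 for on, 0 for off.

0

[0] +++~+~
~~~+++
~+~++~
++~~~+
[1] ~~~~+~
~+~+++
~+~++~
++~~~+
[2] ~~~~~+
~+~++~
~+~++~
++~~~+
[3] ~~~~~+
~+~++~
~~~++~
~~+~~+
[4] ~~~~~+
~+~++~
~~~+~~
~~+++~
[5] ~~~~~+
~+~++~
~+~+~~
++~++~
[6] +++~~+
~~~++~
~+~+~~
++~++~
[7] +++~~+
~~~++~
~~~+~~
~~+++~
[8] +++~~+
~~~++~
~~~++~
~~+~~+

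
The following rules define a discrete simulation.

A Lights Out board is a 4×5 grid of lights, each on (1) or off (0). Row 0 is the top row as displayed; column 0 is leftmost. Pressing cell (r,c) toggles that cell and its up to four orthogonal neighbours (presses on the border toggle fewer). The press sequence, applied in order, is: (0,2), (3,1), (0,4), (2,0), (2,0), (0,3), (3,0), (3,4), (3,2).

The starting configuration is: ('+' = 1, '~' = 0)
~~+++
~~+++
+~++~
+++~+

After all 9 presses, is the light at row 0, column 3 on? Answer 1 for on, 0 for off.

0) ~~+++
~~+++
+~++~
+++~+
1) ~+~~+
~~~++
+~++~
+++~+
2) ~+~~+
~~~++
++++~
~~~~+
3) ~+~+~
~~~+~
++++~
~~~~+
4) ~+~+~
+~~+~
~~++~
+~~~+
5) ~+~+~
~~~+~
++++~
~~~~+
6) ~++~+
~~~~~
++++~
~~~~+
7) ~++~+
~~~~~
~+++~
++~~+
8) ~++~+
~~~~~
~++++
++~+~
9) ~++~+
~~~~~
~+~++
+~+~~

0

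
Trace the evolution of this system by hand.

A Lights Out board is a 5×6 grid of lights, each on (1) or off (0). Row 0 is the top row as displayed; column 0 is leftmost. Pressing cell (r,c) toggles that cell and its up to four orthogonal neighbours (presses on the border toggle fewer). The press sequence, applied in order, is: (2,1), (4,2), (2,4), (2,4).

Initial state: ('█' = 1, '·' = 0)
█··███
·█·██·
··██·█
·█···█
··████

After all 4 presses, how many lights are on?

k=0  █··███
·█·██·
··██·█
·█···█
··████
k=1  █··███
···██·
██·█·█
·····█
··████
k=2  █··███
···██·
██·█·█
··█··█
·█··██
k=3  █··███
···█··
██··█·
··█·██
·█··██
k=4  █··███
···██·
██·█·█
··█··█
·█··██

15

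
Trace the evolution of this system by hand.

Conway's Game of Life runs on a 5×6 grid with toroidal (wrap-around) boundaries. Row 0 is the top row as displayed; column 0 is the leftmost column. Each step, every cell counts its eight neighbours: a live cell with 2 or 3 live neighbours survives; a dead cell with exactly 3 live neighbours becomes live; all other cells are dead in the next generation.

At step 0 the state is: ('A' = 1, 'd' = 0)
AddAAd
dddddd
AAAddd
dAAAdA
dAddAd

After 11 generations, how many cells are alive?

4

[0] AddAAd
dddddd
AAAddd
dAAAdA
dAddAd
[1] dddAAA
AdAAdA
AddAdd
dddAAA
dAdddd
[2] dAdAdA
AAAddd
AAdddd
AdAAAA
AdAddd
[3] dddAdA
dddddA
ddddAd
ddAAAd
dddddd
[4] ddddAd
dddddA
ddddAA
dddAAd
ddAddd
[5] dddddd
dddddA
dddAdA
dddAAA
ddddAd
[6] dddddd
ddddAd
AddAdA
dddAdA
dddAAA
[7] dddAdA
ddddAA
AddAdA
ddAAdd
dddAdA
[8] AddAdA
dddAdd
AdAAdA
AdAAdA
dddAdd
[9] ddAAdd
dAdAdd
AddddA
AddddA
dAdAdd
[10] dAdAAd
AAdAAd
dAddAA
dAddAA
AAdAAd
[11] dddddd
dAdddd
dAdddd
dAdddd
dAdddd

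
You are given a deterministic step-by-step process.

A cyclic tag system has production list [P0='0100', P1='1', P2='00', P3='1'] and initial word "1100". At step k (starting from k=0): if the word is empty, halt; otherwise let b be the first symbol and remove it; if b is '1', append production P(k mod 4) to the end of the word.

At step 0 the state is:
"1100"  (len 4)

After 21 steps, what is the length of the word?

k=0  "1100"  (len 4)
k=1  "1000100"  (len 7)
k=2  "0001001"  (len 7)
k=3  "001001"  (len 6)
k=4  "01001"  (len 5)
k=5  "1001"  (len 4)
k=6  "0011"  (len 4)
k=7  "011"  (len 3)
k=8  "11"  (len 2)
k=9  "10100"  (len 5)
k=10  "01001"  (len 5)
k=11  "1001"  (len 4)
k=12  "0011"  (len 4)
k=13  "011"  (len 3)
k=14  "11"  (len 2)
k=15  "100"  (len 3)
k=16  "001"  (len 3)
k=17  "01"  (len 2)
k=18  "1"  (len 1)
k=19  "00"  (len 2)
k=20  "0"  (len 1)
k=21  (halted — word empty)

0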